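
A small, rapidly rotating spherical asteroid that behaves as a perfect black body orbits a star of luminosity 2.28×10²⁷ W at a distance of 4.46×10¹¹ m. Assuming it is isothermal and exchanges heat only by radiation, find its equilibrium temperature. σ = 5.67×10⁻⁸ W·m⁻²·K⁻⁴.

First find the stellar flux at distance d: S = L/(4πd²) = 2.28×10²⁷/(4π·(4.46×10¹¹)²) = 912.1 W/m².
For an isothermal sphere, absorbed (1−a)S·πr² = emitted σ·4πr²·T⁴, so T⁴ = (1−a)S/(4σ).
T⁴ = 1.00·912.1/(4·5.67×10⁻⁸) = 4.022×10⁹ K⁴.

T ≈ 252 K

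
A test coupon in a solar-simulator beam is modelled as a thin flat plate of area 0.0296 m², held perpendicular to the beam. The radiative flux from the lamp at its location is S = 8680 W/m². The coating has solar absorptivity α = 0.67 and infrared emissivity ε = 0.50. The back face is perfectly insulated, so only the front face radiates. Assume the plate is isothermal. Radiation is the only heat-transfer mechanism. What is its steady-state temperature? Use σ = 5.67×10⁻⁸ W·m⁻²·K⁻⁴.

T ≈ 673 K

At equilibrium, absorbed power = emitted power.
Absorbing cross-section = A = 0.02960 m²; emitting surface = A = 0.02960 m² (ratio 1).
αS·A_cross = εσ·A_surf·T⁴  ⇒  T⁴ = αS/(ε·1σ).
T⁴ = 0.670·8680/(0.50·1·5.67×10⁻⁸) = 2.051×10¹¹ K⁴.
T = (2.051×10¹¹)^(1/4).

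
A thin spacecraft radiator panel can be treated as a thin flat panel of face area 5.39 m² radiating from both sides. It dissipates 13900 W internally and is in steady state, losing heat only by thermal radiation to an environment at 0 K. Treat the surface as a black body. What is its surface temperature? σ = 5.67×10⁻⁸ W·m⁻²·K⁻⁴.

T ≈ 388 K

Steady state: internal power = radiated power, P = εσA T⁴.
Radiating area A = 2·5.39 = 10.78 m².
T⁴ = P/(εσA) = 13900/(1.0·5.67×10⁻⁸·10.78) = 2.274×10¹⁰ K⁴.
T = (2.274×10¹⁰)^(1/4).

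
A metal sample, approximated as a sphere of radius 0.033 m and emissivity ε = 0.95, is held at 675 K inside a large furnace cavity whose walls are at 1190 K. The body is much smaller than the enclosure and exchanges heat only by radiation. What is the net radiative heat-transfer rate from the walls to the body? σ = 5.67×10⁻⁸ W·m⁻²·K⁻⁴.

P_net ≈ 1330 W

For a small grey body in a large enclosure: P_net = εσA(T_body⁴ − T_wall⁴).
A = 4πr² = 0.01368 m²; T_body⁴ − T_wall⁴ = 2.076×10¹¹ − 2.005×10¹² = -1.798×10¹² K⁴.
|P_net| = 0.95·5.67×10⁻⁸·0.01368·1.798×10¹².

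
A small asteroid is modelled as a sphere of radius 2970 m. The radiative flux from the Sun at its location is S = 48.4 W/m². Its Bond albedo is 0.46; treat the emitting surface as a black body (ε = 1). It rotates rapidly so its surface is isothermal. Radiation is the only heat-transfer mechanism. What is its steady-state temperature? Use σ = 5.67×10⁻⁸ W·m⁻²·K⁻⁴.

At equilibrium, absorbed power = emitted power.
Absorbing cross-section = πr² = 2.771×10⁷ m²; emitting surface = 4πr² = 1.108×10⁸ m² (ratio 4).
(1−a)S·A_cross = εσ·A_surf·T⁴  ⇒  T⁴ = (1−a)S/(4σ).
T⁴ = 0.540·48.4/(4·5.67×10⁻⁸) = 1.152×10⁸ K⁴.
T = (1.152×10⁸)^(1/4).

T ≈ 104 K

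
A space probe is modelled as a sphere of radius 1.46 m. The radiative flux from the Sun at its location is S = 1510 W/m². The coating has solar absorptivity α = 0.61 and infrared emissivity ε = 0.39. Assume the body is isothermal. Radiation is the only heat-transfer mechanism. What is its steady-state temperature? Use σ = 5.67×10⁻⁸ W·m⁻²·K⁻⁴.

T ≈ 319 K

At equilibrium, absorbed power = emitted power.
Absorbing cross-section = πr² = 6.697 m²; emitting surface = 4πr² = 26.79 m² (ratio 4).
αS·A_cross = εσ·A_surf·T⁴  ⇒  T⁴ = αS/(ε·4σ).
T⁴ = 0.610·1510/(0.39·4·5.67×10⁻⁸) = 1.041×10¹⁰ K⁴.
T = (1.041×10¹⁰)^(1/4).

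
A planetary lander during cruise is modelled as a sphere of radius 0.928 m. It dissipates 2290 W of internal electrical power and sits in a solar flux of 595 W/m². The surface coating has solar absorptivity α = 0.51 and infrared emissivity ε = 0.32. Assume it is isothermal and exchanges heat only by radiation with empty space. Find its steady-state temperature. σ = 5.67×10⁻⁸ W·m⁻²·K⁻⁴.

T ≈ 355 K

At steady state, absorbed solar power + internal power = radiated power.
Absorbed: α·S·A_cross = 0.51·595·2.705 = 821.0 W (cross-section πr²).
Total input = 821.0 + 2290 = 3111 W.
Radiated: εσ·A_surf·T⁴ with A_surf = 4πr² = 10.82 m².
T⁴ = 3111/(0.32·5.67×10⁻⁸·10.82) = 1.584×10¹⁰ K⁴.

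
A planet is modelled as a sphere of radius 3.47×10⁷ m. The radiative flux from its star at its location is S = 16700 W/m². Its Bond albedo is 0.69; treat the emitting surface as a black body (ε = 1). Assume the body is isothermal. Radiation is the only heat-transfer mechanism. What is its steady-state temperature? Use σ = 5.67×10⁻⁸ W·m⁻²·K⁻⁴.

T ≈ 389 K

At equilibrium, absorbed power = emitted power.
Absorbing cross-section = πr² = 3.783×10¹⁵ m²; emitting surface = 4πr² = 1.513×10¹⁶ m² (ratio 4).
(1−a)S·A_cross = εσ·A_surf·T⁴  ⇒  T⁴ = (1−a)S/(4σ).
T⁴ = 0.310·16700/(4·5.67×10⁻⁸) = 2.283×10¹⁰ K⁴.
T = (2.283×10¹⁰)^(1/4).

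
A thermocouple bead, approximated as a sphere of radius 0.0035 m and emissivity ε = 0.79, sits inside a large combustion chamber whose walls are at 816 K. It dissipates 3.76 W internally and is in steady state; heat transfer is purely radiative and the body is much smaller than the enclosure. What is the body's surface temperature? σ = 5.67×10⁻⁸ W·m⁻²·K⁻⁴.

T ≈ 997 K

For a small grey body in a large enclosure, net radiated power = εσA(T⁴ − T_w⁴).
Steady state: P = εσA(T⁴ − T_w⁴) with A = 4πr² = 1.539×10⁻⁴ m².
T⁴ = P/(εσA) + T_w⁴ = 3.76/(0.79·5.67×10⁻⁸·1.539×10⁻⁴) + (816)⁴
    = 5.453×10¹¹ + 4.434×10¹¹ = 9.887×10¹¹ K⁴.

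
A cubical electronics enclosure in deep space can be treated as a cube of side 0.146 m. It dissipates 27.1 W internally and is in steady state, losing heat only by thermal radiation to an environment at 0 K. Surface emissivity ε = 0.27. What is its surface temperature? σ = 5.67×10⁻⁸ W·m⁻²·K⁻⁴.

T ≈ 343 K

Steady state: internal power = radiated power, P = εσA T⁴.
Radiating area A = 6L² = 0.1279 m².
T⁴ = P/(εσA) = 27.1/(0.27·5.67×10⁻⁸·0.1279) = 1.384×10¹⁰ K⁴.
T = (1.384×10¹⁰)^(1/4).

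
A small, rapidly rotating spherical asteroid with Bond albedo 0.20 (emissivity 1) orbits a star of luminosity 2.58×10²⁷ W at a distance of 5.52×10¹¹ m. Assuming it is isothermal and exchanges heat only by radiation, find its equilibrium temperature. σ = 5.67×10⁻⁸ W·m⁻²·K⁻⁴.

T ≈ 221 K

First find the stellar flux at distance d: S = L/(4πd²) = 2.58×10²⁷/(4π·(5.52×10¹¹)²) = 673.8 W/m².
For an isothermal sphere, absorbed (1−a)S·πr² = emitted σ·4πr²·T⁴, so T⁴ = (1−a)S/(4σ).
T⁴ = 0.800·673.8/(4·5.67×10⁻⁸) = 2.377×10⁹ K⁴.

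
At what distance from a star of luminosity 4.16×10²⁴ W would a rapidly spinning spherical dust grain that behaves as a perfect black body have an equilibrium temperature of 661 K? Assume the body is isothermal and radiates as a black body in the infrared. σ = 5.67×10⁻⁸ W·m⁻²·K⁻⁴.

For an isothermal black-emitting sphere, (1−a)S·πr² = σ·4πr²·T⁴ ⇒ S = 4σT⁴/(1−a).
S = 4·5.67×10⁻⁸·(661)⁴/1.00 = 43300 W/m².
Flux falls as S = L/(4πd²), so d = √(L/(4πS)) = √(4.16×10²⁴/(4π·43300)).

d ≈ 2.77×10⁹ m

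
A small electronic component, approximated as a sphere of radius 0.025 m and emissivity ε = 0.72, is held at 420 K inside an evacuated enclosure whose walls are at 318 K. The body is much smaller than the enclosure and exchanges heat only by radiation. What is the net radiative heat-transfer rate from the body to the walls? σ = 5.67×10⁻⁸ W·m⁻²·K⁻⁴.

P_net ≈ 6.70 W

For a small grey body in a large enclosure: P_net = εσA(T_body⁴ − T_wall⁴).
A = 4πr² = 0.007854 m²; T_body⁴ − T_wall⁴ = 3.112×10¹⁰ − 1.023×10¹⁰ = 2.089×10¹⁰ K⁴.
|P_net| = 0.72·5.67×10⁻⁸·0.007854·2.089×10¹⁰.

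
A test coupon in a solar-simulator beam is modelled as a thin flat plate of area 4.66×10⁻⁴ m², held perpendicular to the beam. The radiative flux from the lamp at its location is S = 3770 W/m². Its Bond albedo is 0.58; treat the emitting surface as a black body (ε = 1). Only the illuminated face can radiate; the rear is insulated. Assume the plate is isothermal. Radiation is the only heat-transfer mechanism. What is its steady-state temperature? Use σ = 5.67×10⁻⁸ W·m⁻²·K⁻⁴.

At equilibrium, absorbed power = emitted power.
Absorbing cross-section = A = 4.660×10⁻⁴ m²; emitting surface = A = 4.660×10⁻⁴ m² (ratio 1).
(1−a)S·A_cross = εσ·A_surf·T⁴  ⇒  T⁴ = (1−a)S/(1σ).
T⁴ = 0.420·3770/(1·5.67×10⁻⁸) = 2.793×10¹⁰ K⁴.
T = (2.793×10¹⁰)^(1/4).

T ≈ 409 K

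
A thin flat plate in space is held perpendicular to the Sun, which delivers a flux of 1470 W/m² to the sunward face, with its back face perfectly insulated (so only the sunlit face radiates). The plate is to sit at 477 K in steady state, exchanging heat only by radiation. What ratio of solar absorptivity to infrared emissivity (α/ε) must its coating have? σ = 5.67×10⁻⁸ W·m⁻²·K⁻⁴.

α/ε ≈ 2.00

Balance: αS·A = εσ·1A·T⁴ ⇒ α/ε = σT⁴/S.
α/ε = 5.67×10⁻⁸·(477)⁴/1470 = 5.67×10⁻⁸·5.177×10¹⁰/1470.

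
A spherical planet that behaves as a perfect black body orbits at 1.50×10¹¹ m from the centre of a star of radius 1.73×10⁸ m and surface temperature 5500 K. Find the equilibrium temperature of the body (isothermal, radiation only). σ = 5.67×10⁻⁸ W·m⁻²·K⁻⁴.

T ≈ 132 K

The star's surface emits σT_*⁴; at distance d the flux is S = σT_*⁴(R_*/d)².
S = 5.67×10⁻⁸·(5500)⁴·(1.73×10⁸/1.50×10¹¹)² = 69.02 W/m².
For an isothermal sphere T⁴ = (1−a)S/(4σ) = 3.043×10⁸ K⁴.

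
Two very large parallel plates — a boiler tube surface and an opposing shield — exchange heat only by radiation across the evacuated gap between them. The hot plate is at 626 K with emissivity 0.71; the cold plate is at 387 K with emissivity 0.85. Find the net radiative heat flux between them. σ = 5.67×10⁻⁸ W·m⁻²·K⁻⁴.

q ≈ 4690 W/m²

For two infinite grey parallel plates, q = σ(T₁⁴ − T₂⁴)/(1/ε₁ + 1/ε₂ − 1).
T₁⁴ − T₂⁴ = 1.536×10¹¹ − 2.243×10¹⁰ = 1.311×10¹¹ K⁴.
1/ε₁ + 1/ε₂ − 1 = 1.408 + 1.176 − 1 = 1.585.
q = 5.67×10⁻⁸ × 1.311×10¹¹ / 1.585.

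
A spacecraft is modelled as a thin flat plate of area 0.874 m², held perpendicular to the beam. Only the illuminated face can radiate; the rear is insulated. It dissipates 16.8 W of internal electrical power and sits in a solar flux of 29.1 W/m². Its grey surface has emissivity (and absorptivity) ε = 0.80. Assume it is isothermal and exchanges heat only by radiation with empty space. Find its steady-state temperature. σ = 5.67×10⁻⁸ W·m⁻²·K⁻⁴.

At steady state, absorbed solar power + internal power = radiated power.
Absorbed: α·S·A_cross = 0.80·29.1·0.8740 = 20.35 W (cross-section A).
Total input = 20.35 + 16.8 = 37.15 W.
Radiated: εσ·A_surf·T⁴ with A_surf = A = 0.8740 m².
T⁴ = 37.15/(0.80·5.67×10⁻⁸·0.8740) = 9.370×10⁸ K⁴.

T ≈ 175 K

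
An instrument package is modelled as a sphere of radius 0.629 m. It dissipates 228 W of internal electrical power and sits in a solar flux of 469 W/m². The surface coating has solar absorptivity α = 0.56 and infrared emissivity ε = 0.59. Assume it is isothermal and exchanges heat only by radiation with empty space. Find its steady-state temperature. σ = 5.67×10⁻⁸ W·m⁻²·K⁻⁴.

T ≈ 240 K

At steady state, absorbed solar power + internal power = radiated power.
Absorbed: α·S·A_cross = 0.56·469·1.243 = 326.4 W (cross-section πr²).
Total input = 326.4 + 228 = 554.4 W.
Radiated: εσ·A_surf·T⁴ with A_surf = 4πr² = 4.972 m².
T⁴ = 554.4/(0.59·5.67×10⁻⁸·4.972) = 3.334×10⁹ K⁴.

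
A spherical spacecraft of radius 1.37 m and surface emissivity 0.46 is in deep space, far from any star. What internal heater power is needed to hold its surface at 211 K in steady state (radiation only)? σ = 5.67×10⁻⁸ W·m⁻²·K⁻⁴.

P = εσ·4πr²·T⁴.
4πr² = 23.59 m²; T⁴ = 1.982×10⁹ K⁴.
P = 0.46·5.67×10⁻⁸·23.59·1.982×10⁹.

P ≈ 1220 W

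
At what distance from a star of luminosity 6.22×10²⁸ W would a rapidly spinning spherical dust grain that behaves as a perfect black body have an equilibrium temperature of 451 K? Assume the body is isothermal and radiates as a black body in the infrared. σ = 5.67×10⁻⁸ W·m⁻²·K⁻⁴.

For an isothermal black-emitting sphere, (1−a)S·πr² = σ·4πr²·T⁴ ⇒ S = 4σT⁴/(1−a).
S = 4·5.67×10⁻⁸·(451)⁴/1.00 = 9383 W/m².
Flux falls as S = L/(4πd²), so d = √(L/(4πS)) = √(6.22×10²⁸/(4π·9383)).

d ≈ 7.26×10¹¹ m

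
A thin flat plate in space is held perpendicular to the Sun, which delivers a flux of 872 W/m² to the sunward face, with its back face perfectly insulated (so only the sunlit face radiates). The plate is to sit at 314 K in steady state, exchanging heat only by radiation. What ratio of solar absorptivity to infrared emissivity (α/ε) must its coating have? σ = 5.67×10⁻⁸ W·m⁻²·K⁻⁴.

α/ε ≈ 0.632

Balance: αS·A = εσ·1A·T⁴ ⇒ α/ε = σT⁴/S.
α/ε = 5.67×10⁻⁸·(314)⁴/872 = 5.67×10⁻⁸·9.721×10⁹/872.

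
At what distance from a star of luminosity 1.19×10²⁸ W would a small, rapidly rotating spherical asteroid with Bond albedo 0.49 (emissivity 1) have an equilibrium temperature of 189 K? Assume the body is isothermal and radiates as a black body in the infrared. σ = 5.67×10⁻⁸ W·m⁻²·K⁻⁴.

For an isothermal black-emitting sphere, (1−a)S·πr² = σ·4πr²·T⁴ ⇒ S = 4σT⁴/(1−a).
S = 4·5.67×10⁻⁸·(189)⁴/0.510 = 567.4 W/m².
Flux falls as S = L/(4πd²), so d = √(L/(4πS)) = √(1.19×10²⁸/(4π·567.4)).

d ≈ 1.29×10¹² m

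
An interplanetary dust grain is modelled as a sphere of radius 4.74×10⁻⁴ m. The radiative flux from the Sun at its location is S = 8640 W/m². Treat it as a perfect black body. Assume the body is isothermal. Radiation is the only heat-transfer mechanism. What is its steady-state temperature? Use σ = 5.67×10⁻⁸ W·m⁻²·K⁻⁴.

At equilibrium, absorbed power = emitted power.
Absorbing cross-section = πr² = 7.058×10⁻⁷ m²; emitting surface = 4πr² = 2.823×10⁻⁶ m² (ratio 4).
S·A_cross = εσ·A_surf·T⁴  ⇒  T⁴ = S/(4σ).
T⁴ = 1.00·8640/(4·5.67×10⁻⁸) = 3.810×10¹⁰ K⁴.
T = (3.810×10¹⁰)^(1/4).

T ≈ 442 K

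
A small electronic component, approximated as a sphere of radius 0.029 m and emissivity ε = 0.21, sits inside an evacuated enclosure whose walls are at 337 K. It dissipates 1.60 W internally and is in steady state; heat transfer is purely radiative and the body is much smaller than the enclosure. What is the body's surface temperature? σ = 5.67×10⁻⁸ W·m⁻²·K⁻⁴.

T ≈ 400 K

For a small grey body in a large enclosure, net radiated power = εσA(T⁴ − T_w⁴).
Steady state: P = εσA(T⁴ − T_w⁴) with A = 4πr² = 0.01057 m².
T⁴ = P/(εσA) + T_w⁴ = 1.60/(0.21·5.67×10⁻⁸·0.01057) + (337)⁴
    = 1.271×10¹⁰ + 1.290×10¹⁰ = 2.561×10¹⁰ K⁴.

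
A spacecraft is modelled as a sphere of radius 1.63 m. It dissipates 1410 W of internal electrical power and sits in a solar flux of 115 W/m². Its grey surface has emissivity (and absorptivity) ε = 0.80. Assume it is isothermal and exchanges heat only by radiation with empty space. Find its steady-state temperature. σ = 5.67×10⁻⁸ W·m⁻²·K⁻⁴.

T ≈ 195 K

At steady state, absorbed solar power + internal power = radiated power.
Absorbed: α·S·A_cross = 0.80·115·8.347 = 767.9 W (cross-section πr²).
Total input = 767.9 + 1410 = 2178 W.
Radiated: εσ·A_surf·T⁴ with A_surf = 4πr² = 33.39 m².
T⁴ = 2178/(0.80·5.67×10⁻⁸·33.39) = 1.438×10⁹ K⁴.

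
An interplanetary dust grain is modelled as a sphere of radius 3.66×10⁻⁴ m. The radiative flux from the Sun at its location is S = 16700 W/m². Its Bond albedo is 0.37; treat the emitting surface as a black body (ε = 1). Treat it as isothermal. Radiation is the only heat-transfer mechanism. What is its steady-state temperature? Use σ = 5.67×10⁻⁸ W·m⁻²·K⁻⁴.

T ≈ 464 K

At equilibrium, absorbed power = emitted power.
Absorbing cross-section = πr² = 4.208×10⁻⁷ m²; emitting surface = 4πr² = 1.683×10⁻⁶ m² (ratio 4).
(1−a)S·A_cross = εσ·A_surf·T⁴  ⇒  T⁴ = (1−a)S/(4σ).
T⁴ = 0.630·16700/(4·5.67×10⁻⁸) = 4.639×10¹⁰ K⁴.
T = (4.639×10¹⁰)^(1/4).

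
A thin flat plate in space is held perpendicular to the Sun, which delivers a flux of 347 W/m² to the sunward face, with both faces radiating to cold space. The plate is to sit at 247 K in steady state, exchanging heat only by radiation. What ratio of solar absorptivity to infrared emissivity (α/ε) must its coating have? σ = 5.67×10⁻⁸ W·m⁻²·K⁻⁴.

Balance: αS·A = εσ·2A·T⁴ ⇒ α/ε = 2σT⁴/S.
α/ε = 2·5.67×10⁻⁸·(247)⁴/347 = 2·5.67×10⁻⁸·3.722×10⁹/347.

α/ε ≈ 1.22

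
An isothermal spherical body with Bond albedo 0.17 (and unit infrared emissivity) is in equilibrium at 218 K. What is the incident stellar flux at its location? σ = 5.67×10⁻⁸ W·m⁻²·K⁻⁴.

(1−a)S·πr² = σ·4πr²·T⁴ ⇒ S = 4σT⁴/(1−a).
S = 4·5.67×10⁻⁸·2.259×10⁹/0.830.

S ≈ 617 W/m²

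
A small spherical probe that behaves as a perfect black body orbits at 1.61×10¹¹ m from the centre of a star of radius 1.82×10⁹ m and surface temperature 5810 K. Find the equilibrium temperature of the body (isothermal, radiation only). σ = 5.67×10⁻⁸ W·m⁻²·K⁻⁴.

T ≈ 437 K

The star's surface emits σT_*⁴; at distance d the flux is S = σT_*⁴(R_*/d)².
S = 5.67×10⁻⁸·(5810)⁴·(1.82×10⁹/1.61×10¹¹)² = 8256 W/m².
For an isothermal sphere T⁴ = (1−a)S/(4σ) = 3.640×10¹⁰ K⁴.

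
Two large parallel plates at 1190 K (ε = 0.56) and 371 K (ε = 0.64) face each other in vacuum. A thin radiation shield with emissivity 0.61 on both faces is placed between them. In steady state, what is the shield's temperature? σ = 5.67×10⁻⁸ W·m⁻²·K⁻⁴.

In steady state the net flux on the hot side equals that on the cold side.
σ(T₁⁴−T_s⁴)/D₁ = σ(T_s⁴−T₂⁴)/D₂, with D₁ = 1/ε₁+1/ε_s−1 = 2.425, D₂ = 1/ε_s+1/ε₂−1 = 2.202.
Solve for T_s⁴: T_s⁴ = (D₂·T₁⁴ + D₁·T₂⁴)/(D₁+D₂) = 9.642×10¹¹ K⁴.

T_s ≈ 991 K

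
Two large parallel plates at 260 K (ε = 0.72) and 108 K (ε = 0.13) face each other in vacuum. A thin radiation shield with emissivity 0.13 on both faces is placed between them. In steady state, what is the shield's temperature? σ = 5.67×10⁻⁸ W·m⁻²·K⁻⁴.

In steady state the net flux on the hot side equals that on the cold side.
σ(T₁⁴−T_s⁴)/D₁ = σ(T_s⁴−T₂⁴)/D₂, with D₁ = 1/ε₁+1/ε_s−1 = 8.081, D₂ = 1/ε_s+1/ε₂−1 = 14.38.
Solve for T_s⁴: T_s⁴ = (D₂·T₁⁴ + D₁·T₂⁴)/(D₁+D₂) = 2.975×10⁹ K⁴.

T_s ≈ 234 K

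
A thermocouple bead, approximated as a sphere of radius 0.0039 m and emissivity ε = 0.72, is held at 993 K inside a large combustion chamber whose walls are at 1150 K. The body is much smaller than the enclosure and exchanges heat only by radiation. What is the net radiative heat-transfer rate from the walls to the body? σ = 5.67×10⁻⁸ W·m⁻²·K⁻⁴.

P_net ≈ 6.06 W

For a small grey body in a large enclosure: P_net = εσA(T_body⁴ − T_wall⁴).
A = 4πr² = 1.911×10⁻⁴ m²; T_body⁴ − T_wall⁴ = 9.723×10¹¹ − 1.749×10¹² = -7.767×10¹¹ K⁴.
|P_net| = 0.72·5.67×10⁻⁸·1.911×10⁻⁴·7.767×10¹¹.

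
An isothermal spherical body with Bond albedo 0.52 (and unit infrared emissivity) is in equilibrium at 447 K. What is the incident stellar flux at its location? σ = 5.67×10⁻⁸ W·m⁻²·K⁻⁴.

S ≈ 18900 W/m²

(1−a)S·πr² = σ·4πr²·T⁴ ⇒ S = 4σT⁴/(1−a).
S = 4·5.67×10⁻⁸·3.992×10¹⁰/0.480.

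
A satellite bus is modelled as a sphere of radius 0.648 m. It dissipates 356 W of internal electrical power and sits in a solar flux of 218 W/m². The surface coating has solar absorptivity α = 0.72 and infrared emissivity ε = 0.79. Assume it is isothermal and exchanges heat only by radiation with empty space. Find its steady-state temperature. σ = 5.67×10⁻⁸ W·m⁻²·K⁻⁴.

T ≈ 221 K

At steady state, absorbed solar power + internal power = radiated power.
Absorbed: α·S·A_cross = 0.72·218·1.319 = 207.1 W (cross-section πr²).
Total input = 207.1 + 356 = 563.1 W.
Radiated: εσ·A_surf·T⁴ with A_surf = 4πr² = 5.277 m².
T⁴ = 563.1/(0.79·5.67×10⁻⁸·5.277) = 2.382×10⁹ K⁴.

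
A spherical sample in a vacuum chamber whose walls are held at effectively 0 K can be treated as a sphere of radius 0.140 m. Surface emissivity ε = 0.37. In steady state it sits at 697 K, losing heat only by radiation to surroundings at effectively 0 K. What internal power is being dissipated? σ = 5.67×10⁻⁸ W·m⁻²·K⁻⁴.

P ≈ 1220 W

Steady state: P = εσA T⁴.
A = 4πr² = 0.2463 m²; T⁴ = (697)⁴ = 2.360×10¹¹ K⁴.
P = 0.37 × 5.67×10⁻⁸ × 0.2463 × 2.360×10¹¹.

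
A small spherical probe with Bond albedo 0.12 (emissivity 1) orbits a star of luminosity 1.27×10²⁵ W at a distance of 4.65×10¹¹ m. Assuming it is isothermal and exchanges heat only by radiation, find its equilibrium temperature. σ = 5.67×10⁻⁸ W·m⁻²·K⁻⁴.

First find the stellar flux at distance d: S = L/(4πd²) = 1.27×10²⁵/(4π·(4.65×10¹¹)²) = 4.674 W/m².
For an isothermal sphere, absorbed (1−a)S·πr² = emitted σ·4πr²·T⁴, so T⁴ = (1−a)S/(4σ).
T⁴ = 0.880·4.674/(4·5.67×10⁻⁸) = 1.814×10⁷ K⁴.

T ≈ 65.3 K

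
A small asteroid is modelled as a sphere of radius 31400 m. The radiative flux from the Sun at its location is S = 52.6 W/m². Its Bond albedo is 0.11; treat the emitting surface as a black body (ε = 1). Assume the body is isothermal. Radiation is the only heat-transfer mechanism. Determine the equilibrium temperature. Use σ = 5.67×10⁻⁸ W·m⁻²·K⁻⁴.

T ≈ 120 K

At equilibrium, absorbed power = emitted power.
Absorbing cross-section = πr² = 3.097×10⁹ m²; emitting surface = 4πr² = 1.239×10¹⁰ m² (ratio 4).
(1−a)S·A_cross = εσ·A_surf·T⁴  ⇒  T⁴ = (1−a)S/(4σ).
T⁴ = 0.890·52.6/(4·5.67×10⁻⁸) = 2.064×10⁸ K⁴.
T = (2.064×10⁸)^(1/4).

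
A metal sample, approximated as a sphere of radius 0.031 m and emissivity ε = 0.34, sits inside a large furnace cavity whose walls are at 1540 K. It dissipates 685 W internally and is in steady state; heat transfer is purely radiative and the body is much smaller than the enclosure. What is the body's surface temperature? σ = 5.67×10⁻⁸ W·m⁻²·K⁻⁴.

T ≈ 1710 K

For a small grey body in a large enclosure, net radiated power = εσA(T⁴ − T_w⁴).
Steady state: P = εσA(T⁴ − T_w⁴) with A = 4πr² = 0.01208 m².
T⁴ = P/(εσA) + T_w⁴ = 685/(0.34·5.67×10⁻⁸·0.01208) + (1540)⁴
    = 2.942×10¹² + 5.624×10¹² = 8.567×10¹² K⁴.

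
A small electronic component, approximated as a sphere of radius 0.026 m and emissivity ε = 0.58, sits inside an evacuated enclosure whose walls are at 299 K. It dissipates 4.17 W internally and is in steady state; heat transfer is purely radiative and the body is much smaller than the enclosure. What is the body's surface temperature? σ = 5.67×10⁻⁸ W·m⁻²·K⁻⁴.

For a small grey body in a large enclosure, net radiated power = εσA(T⁴ − T_w⁴).
Steady state: P = εσA(T⁴ − T_w⁴) with A = 4πr² = 0.008495 m².
T⁴ = P/(εσA) + T_w⁴ = 4.17/(0.58·5.67×10⁻⁸·0.008495) + (299)⁴
    = 1.493×10¹⁰ + 7.993×10⁹ = 2.292×10¹⁰ K⁴.

T ≈ 389 K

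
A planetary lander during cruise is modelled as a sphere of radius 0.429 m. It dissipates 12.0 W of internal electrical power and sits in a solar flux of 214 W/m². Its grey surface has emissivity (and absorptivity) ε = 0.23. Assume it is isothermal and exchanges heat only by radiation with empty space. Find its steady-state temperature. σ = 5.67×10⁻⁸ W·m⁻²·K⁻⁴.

At steady state, absorbed solar power + internal power = radiated power.
Absorbed: α·S·A_cross = 0.23·214·0.5782 = 28.46 W (cross-section πr²).
Total input = 28.46 + 12.0 = 40.46 W.
Radiated: εσ·A_surf·T⁴ with A_surf = 4πr² = 2.313 m².
T⁴ = 40.46/(0.23·5.67×10⁻⁸·2.313) = 1.341×10⁹ K⁴.

T ≈ 191 K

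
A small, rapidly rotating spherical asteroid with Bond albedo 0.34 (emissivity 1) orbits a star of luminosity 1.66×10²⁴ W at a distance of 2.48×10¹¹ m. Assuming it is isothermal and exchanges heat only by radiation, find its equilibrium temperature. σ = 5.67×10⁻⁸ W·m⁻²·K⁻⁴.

First find the stellar flux at distance d: S = L/(4πd²) = 1.66×10²⁴/(4π·(2.48×10¹¹)²) = 2.148 W/m².
For an isothermal sphere, absorbed (1−a)S·πr² = emitted σ·4πr²·T⁴, so T⁴ = (1−a)S/(4σ).
T⁴ = 0.660·2.148/(4·5.67×10⁻⁸) = 6.250×10⁶ K⁴.

T ≈ 50.0 K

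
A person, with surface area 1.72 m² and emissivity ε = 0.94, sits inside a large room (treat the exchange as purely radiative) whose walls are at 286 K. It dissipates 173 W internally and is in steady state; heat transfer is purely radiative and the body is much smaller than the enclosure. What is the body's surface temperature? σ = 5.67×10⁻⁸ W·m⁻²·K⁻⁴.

T ≈ 304 K

For a small grey body in a large enclosure, net radiated power = εσA(T⁴ − T_w⁴).
Steady state: P = εσA(T⁴ − T_w⁴) with A = 1.72 m².
T⁴ = P/(εσA) + T_w⁴ = 173/(0.94·5.67×10⁻⁸·1.720) + (286)⁴
    = 1.887×10⁹ + 6.691×10⁹ = 8.578×10⁹ K⁴.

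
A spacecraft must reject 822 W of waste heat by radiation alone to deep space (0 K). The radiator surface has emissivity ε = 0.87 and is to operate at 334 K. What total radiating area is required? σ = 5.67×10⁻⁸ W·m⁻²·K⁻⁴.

P = εσA T⁴ ⇒ A = P/(εσT⁴).
T⁴ = 1.244×10¹⁰ K⁴.
A = 822/(0.87 × 5.67×10⁻⁸ × 1.244×10¹⁰).

A ≈ 1.34 m²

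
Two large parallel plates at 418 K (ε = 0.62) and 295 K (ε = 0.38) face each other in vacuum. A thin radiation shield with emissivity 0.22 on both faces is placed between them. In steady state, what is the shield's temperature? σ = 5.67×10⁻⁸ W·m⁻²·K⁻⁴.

In steady state the net flux on the hot side equals that on the cold side.
σ(T₁⁴−T_s⁴)/D₁ = σ(T_s⁴−T₂⁴)/D₂, with D₁ = 1/ε₁+1/ε_s−1 = 5.158, D₂ = 1/ε_s+1/ε₂−1 = 6.177.
Solve for T_s⁴: T_s⁴ = (D₂·T₁⁴ + D₁·T₂⁴)/(D₁+D₂) = 2.008×10¹⁰ K⁴.

T_s ≈ 376 K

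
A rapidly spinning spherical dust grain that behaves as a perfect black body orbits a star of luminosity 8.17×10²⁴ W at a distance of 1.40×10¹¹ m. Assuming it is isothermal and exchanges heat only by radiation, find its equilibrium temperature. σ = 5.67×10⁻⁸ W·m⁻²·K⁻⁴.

T ≈ 110 K

First find the stellar flux at distance d: S = L/(4πd²) = 8.17×10²⁴/(4π·(1.40×10¹¹)²) = 33.17 W/m².
For an isothermal sphere, absorbed (1−a)S·πr² = emitted σ·4πr²·T⁴, so T⁴ = (1−a)S/(4σ).
T⁴ = 1.00·33.17/(4·5.67×10⁻⁸) = 1.463×10⁸ K⁴.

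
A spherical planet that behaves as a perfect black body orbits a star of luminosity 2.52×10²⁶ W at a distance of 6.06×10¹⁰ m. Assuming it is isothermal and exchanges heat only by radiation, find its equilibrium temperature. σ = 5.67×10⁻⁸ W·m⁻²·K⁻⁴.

First find the stellar flux at distance d: S = L/(4πd²) = 2.52×10²⁶/(4π·(6.06×10¹⁰)²) = 5461 W/m².
For an isothermal sphere, absorbed (1−a)S·πr² = emitted σ·4πr²·T⁴, so T⁴ = (1−a)S/(4σ).
T⁴ = 1.00·5461/(4·5.67×10⁻⁸) = 2.408×10¹⁰ K⁴.

T ≈ 394 K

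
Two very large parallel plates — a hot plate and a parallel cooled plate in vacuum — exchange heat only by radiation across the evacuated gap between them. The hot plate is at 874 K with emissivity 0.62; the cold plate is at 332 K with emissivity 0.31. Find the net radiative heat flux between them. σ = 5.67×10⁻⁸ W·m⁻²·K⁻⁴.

q ≈ 8440 W/m²

For two infinite grey parallel plates, q = σ(T₁⁴ − T₂⁴)/(1/ε₁ + 1/ε₂ − 1).
T₁⁴ − T₂⁴ = 5.835×10¹¹ − 1.215×10¹⁰ = 5.714×10¹¹ K⁴.
1/ε₁ + 1/ε₂ − 1 = 1.613 + 3.226 − 1 = 3.839.
q = 5.67×10⁻⁸ × 5.714×10¹¹ / 3.839.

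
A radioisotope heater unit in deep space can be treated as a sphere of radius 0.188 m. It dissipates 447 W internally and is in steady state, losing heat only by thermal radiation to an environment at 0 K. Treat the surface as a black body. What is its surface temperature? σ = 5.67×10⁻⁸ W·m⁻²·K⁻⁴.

Steady state: internal power = radiated power, P = εσA T⁴.
Radiating area A = 4πr² = 0.4441 m².
T⁴ = P/(εσA) = 447/(1.0·5.67×10⁻⁸·0.4441) = 1.775×10¹⁰ K⁴.
T = (1.775×10¹⁰)^(1/4).

T ≈ 365 K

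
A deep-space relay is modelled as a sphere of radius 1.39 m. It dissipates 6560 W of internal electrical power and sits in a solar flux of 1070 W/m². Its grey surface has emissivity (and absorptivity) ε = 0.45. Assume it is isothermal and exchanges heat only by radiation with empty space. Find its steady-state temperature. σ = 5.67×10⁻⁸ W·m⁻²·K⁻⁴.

T ≈ 352 K

At steady state, absorbed solar power + internal power = radiated power.
Absorbed: α·S·A_cross = 0.45·1070·6.070 = 2923 W (cross-section πr²).
Total input = 2923 + 6560 = 9483 W.
Radiated: εσ·A_surf·T⁴ with A_surf = 4πr² = 24.28 m².
T⁴ = 9483/(0.45·5.67×10⁻⁸·24.28) = 1.531×10¹⁰ K⁴.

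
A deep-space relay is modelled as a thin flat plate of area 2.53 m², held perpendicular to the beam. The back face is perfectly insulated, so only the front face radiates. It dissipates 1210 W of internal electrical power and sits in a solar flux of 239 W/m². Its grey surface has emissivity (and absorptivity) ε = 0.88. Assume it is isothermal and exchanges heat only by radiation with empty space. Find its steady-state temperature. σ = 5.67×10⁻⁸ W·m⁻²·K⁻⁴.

At steady state, absorbed solar power + internal power = radiated power.
Absorbed: α·S·A_cross = 0.88·239·2.530 = 532.1 W (cross-section A).
Total input = 532.1 + 1210 = 1742 W.
Radiated: εσ·A_surf·T⁴ with A_surf = A = 2.530 m².
T⁴ = 1742/(0.88·5.67×10⁻⁸·2.530) = 1.380×10¹⁰ K⁴.

T ≈ 343 K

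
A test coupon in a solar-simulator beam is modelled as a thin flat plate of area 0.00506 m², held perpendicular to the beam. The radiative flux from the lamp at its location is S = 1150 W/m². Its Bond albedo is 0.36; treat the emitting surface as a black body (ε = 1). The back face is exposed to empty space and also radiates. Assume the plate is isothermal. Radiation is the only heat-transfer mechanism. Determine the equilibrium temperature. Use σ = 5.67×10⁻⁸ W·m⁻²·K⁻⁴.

At equilibrium, absorbed power = emitted power.
Absorbing cross-section = A = 0.005060 m²; emitting surface = 2A = 0.01012 m² (ratio 2).
(1−a)S·A_cross = εσ·A_surf·T⁴  ⇒  T⁴ = (1−a)S/(2σ).
T⁴ = 0.640·1150/(2·5.67×10⁻⁸) = 6.490×10⁹ K⁴.
T = (6.490×10⁹)^(1/4).

T ≈ 284 K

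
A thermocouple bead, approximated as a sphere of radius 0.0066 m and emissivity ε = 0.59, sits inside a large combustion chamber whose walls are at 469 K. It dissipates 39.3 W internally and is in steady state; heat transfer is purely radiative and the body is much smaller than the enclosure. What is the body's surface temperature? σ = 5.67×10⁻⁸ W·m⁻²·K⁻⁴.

For a small grey body in a large enclosure, net radiated power = εσA(T⁴ − T_w⁴).
Steady state: P = εσA(T⁴ − T_w⁴) with A = 4πr² = 5.474×10⁻⁴ m².
T⁴ = P/(εσA) + T_w⁴ = 39.3/(0.59·5.67×10⁻⁸·5.474×10⁻⁴) + (469)⁴
    = 2.146×10¹² + 4.838×10¹⁰ = 2.195×10¹² K⁴.

T ≈ 1220 K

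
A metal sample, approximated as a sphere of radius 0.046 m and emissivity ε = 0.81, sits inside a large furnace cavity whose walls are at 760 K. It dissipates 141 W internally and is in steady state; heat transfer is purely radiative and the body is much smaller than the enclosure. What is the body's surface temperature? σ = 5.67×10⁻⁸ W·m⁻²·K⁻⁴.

T ≈ 819 K

For a small grey body in a large enclosure, net radiated power = εσA(T⁴ − T_w⁴).
Steady state: P = εσA(T⁴ − T_w⁴) with A = 4πr² = 0.02659 m².
T⁴ = P/(εσA) + T_w⁴ = 141/(0.81·5.67×10⁻⁸·0.02659) + (760)⁴
    = 1.155×10¹¹ + 3.336×10¹¹ = 4.491×10¹¹ K⁴.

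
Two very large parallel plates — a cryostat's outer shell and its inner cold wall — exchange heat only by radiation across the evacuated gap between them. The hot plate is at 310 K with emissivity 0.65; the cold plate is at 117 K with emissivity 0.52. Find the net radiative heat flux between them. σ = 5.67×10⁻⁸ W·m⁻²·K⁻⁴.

For two infinite grey parallel plates, q = σ(T₁⁴ − T₂⁴)/(1/ε₁ + 1/ε₂ − 1).
T₁⁴ − T₂⁴ = 9.235×10⁹ − 1.874×10⁸ = 9.048×10⁹ K⁴.
1/ε₁ + 1/ε₂ − 1 = 1.538 + 1.923 − 1 = 2.462.
q = 5.67×10⁻⁸ × 9.048×10⁹ / 2.462.

q ≈ 208 W/m²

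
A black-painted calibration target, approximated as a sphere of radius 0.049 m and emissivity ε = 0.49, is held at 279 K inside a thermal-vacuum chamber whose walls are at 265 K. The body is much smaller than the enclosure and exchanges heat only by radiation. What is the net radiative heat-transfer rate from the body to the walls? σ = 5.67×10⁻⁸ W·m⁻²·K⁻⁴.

P_net ≈ 0.945 W

For a small grey body in a large enclosure: P_net = εσA(T_body⁴ − T_wall⁴).
A = 4πr² = 0.03017 m²; T_body⁴ − T_wall⁴ = 6.059×10⁹ − 4.932×10⁹ = 1.128×10⁹ K⁴.
|P_net| = 0.49·5.67×10⁻⁸·0.03017·1.128×10⁹.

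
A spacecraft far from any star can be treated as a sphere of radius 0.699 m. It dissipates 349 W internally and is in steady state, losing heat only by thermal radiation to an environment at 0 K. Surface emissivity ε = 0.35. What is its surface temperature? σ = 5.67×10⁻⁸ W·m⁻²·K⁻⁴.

Steady state: internal power = radiated power, P = εσA T⁴.
Radiating area A = 4πr² = 6.140 m².
T⁴ = P/(εσA) = 349/(0.35·5.67×10⁻⁸·6.140) = 2.864×10⁹ K⁴.
T = (2.864×10⁹)^(1/4).

T ≈ 231 K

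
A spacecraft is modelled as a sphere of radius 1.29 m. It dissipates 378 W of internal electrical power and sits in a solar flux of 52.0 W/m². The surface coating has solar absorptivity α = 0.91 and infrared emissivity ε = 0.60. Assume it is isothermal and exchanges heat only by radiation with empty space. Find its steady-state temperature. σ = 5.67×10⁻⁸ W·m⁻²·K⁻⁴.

At steady state, absorbed solar power + internal power = radiated power.
Absorbed: α·S·A_cross = 0.91·52.0·5.228 = 247.4 W (cross-section πr²).
Total input = 247.4 + 378 = 625.4 W.
Radiated: εσ·A_surf·T⁴ with A_surf = 4πr² = 20.91 m².
T⁴ = 625.4/(0.60·5.67×10⁻⁸·20.91) = 8.791×10⁸ K⁴.

T ≈ 172 K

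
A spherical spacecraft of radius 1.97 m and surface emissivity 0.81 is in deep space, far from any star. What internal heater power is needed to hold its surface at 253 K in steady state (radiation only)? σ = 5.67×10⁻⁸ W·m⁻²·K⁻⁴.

P ≈ 9180 W

P = εσ·4πr²·T⁴.
4πr² = 48.77 m²; T⁴ = 4.097×10⁹ K⁴.
P = 0.81·5.67×10⁻⁸·48.77·4.097×10⁹.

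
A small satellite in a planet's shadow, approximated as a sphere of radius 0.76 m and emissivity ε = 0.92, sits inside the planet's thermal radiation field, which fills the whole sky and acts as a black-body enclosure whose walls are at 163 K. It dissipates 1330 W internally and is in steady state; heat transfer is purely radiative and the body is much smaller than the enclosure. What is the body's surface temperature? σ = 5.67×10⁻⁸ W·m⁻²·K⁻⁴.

For a small grey body in a large enclosure, net radiated power = εσA(T⁴ − T_w⁴).
Steady state: P = εσA(T⁴ − T_w⁴) with A = 4πr² = 7.258 m².
T⁴ = P/(εσA) + T_w⁴ = 1330/(0.92·5.67×10⁻⁸·7.258) + (163)⁴
    = 3.513×10⁹ + 7.059×10⁸ = 4.219×10⁹ K⁴.

T ≈ 255 K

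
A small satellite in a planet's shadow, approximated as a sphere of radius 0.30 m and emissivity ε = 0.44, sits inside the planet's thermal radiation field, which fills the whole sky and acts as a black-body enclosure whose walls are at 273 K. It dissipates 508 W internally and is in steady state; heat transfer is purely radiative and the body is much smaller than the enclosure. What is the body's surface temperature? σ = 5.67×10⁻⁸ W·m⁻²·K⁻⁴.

For a small grey body in a large enclosure, net radiated power = εσA(T⁴ − T_w⁴).
Steady state: P = εσA(T⁴ − T_w⁴) with A = 4πr² = 1.131 m².
T⁴ = P/(εσA) + T_w⁴ = 508/(0.44·5.67×10⁻⁸·1.131) + (273)⁴
    = 1.800×10¹⁰ + 5.555×10⁹ = 2.356×10¹⁰ K⁴.

T ≈ 392 K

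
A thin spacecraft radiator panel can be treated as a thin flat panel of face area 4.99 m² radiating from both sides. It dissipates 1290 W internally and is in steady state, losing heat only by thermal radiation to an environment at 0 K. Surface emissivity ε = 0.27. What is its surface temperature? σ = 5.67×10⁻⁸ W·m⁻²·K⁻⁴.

T ≈ 303 K

Steady state: internal power = radiated power, P = εσA T⁴.
Radiating area A = 2·4.99 = 9.980 m².
T⁴ = P/(εσA) = 1290/(0.27·5.67×10⁻⁸·9.980) = 8.443×10⁹ K⁴.
T = (8.443×10⁹)^(1/4).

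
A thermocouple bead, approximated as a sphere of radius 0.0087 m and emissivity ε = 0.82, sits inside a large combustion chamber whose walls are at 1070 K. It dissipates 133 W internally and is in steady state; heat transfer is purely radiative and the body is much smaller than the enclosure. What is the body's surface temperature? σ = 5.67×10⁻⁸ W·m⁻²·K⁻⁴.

For a small grey body in a large enclosure, net radiated power = εσA(T⁴ − T_w⁴).
Steady state: P = εσA(T⁴ − T_w⁴) with A = 4πr² = 9.511×10⁻⁴ m².
T⁴ = P/(εσA) + T_w⁴ = 133/(0.82·5.67×10⁻⁸·9.511×10⁻⁴) + (1070)⁴
    = 3.008×10¹² + 1.311×10¹² = 4.318×10¹² K⁴.

T ≈ 1440 K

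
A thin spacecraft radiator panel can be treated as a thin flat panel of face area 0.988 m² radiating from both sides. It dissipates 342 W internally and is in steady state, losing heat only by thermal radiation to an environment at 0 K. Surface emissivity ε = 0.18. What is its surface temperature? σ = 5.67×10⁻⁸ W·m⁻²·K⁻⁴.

T ≈ 361 K

Steady state: internal power = radiated power, P = εσA T⁴.
Radiating area A = 2·0.988 = 1.976 m².
T⁴ = P/(εσA) = 342/(0.18·5.67×10⁻⁸·1.976) = 1.696×10¹⁰ K⁴.
T = (1.696×10¹⁰)^(1/4).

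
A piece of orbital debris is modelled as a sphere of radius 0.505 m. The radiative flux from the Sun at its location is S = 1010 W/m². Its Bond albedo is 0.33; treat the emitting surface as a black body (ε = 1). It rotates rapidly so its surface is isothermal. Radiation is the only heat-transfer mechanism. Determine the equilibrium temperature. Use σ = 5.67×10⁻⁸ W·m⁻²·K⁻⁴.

At equilibrium, absorbed power = emitted power.
Absorbing cross-section = πr² = 0.8012 m²; emitting surface = 4πr² = 3.205 m² (ratio 4).
(1−a)S·A_cross = εσ·A_surf·T⁴  ⇒  T⁴ = (1−a)S/(4σ).
T⁴ = 0.670·1010/(4·5.67×10⁻⁸) = 2.984×10⁹ K⁴.
T = (2.984×10⁹)^(1/4).

T ≈ 234 K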